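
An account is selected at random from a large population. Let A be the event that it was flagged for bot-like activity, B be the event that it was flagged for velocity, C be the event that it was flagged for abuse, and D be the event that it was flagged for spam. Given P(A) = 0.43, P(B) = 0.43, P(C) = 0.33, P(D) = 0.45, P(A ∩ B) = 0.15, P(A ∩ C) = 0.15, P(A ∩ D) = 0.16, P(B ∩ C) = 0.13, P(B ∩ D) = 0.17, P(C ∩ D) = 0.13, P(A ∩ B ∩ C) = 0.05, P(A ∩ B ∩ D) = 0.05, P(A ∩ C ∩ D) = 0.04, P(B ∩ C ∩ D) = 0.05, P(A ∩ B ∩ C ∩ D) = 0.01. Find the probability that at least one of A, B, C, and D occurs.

0.93

Using inclusion–exclusion:
P(A ∪ B ∪ C ∪ D) = 0.43 + 0.43 + 0.33 + 0.45 − 0.15 − 0.15 − 0.16 − 0.13 − 0.17 − 0.13 + 0.05 + 0.05 + 0.04 + 0.05 − 0.01 = 0.93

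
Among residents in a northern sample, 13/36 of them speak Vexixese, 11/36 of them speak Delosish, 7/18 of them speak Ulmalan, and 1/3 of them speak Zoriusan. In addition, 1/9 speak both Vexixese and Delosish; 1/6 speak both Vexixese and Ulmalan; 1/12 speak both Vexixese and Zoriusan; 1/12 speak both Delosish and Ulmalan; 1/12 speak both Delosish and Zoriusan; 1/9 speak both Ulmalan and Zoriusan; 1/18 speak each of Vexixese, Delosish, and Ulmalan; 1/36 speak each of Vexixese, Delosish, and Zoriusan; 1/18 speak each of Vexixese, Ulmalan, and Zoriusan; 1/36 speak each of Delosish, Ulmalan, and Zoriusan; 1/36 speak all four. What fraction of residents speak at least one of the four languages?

P(≥1) = 13/36 + 11/36 + 7/18 + 1/3 − 1/9 − 1/6 − 1/12 − 1/12 − 1/12 − 1/9 + 1/18 + 1/36 + 1/18 + 1/36 − 1/36 = 8/9

8/9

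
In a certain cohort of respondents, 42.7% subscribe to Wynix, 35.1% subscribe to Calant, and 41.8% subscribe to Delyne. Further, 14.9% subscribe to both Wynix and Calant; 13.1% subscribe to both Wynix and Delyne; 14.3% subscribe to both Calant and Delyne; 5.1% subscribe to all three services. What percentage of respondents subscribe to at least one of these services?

82.4%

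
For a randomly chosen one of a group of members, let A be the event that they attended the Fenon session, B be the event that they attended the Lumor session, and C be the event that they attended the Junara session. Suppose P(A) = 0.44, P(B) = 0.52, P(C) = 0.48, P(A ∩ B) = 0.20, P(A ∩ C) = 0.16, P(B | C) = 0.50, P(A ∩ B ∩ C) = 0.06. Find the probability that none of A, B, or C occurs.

0.10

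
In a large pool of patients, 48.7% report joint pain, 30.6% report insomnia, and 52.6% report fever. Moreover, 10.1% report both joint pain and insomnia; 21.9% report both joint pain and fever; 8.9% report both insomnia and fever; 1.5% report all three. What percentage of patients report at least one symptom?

92.5%

By inclusion-exclusion,
P(≥1) = 48.7 + 30.6 + 52.6 − 10.1 − 21.9 − 8.9 + 1.5 = 92.5%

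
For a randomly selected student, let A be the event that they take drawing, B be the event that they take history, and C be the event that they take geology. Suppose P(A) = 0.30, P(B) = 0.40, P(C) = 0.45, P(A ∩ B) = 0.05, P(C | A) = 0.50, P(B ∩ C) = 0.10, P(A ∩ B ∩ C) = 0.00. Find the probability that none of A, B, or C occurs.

P(A ∩ C) = P(A)·P(C|A) = 0.30 × 0.50 = 0.15
By inclusion–exclusion:
P(A ∪ B ∪ C) = 0.30 + 0.40 + 0.45 − 0.05 − 0.15 − 0.10 + 0.00 = 0.85
P(none) = 1 − 0.85 = 0.15

0.15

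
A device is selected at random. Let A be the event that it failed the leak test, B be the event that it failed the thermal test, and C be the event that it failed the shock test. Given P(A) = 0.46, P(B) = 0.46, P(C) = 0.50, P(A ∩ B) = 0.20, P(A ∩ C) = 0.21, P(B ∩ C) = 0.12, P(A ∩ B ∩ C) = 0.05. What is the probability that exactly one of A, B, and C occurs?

Using the inclusion–exclusion count for exactly one event:
P(exactly one) = 0.46 + 0.46 + 0.50 − 2·0.20 − 2·0.21 − 2·0.12 + 3·0.05 = 0.51

0.51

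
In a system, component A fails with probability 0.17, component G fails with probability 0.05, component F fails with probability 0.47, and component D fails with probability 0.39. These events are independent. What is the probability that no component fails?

Independence gives P(none) = ∏(1 − pᵢ).
P(none) = (1 − 0.17) × (1 − 0.05) × (1 − 0.47) × (1 − 0.39) = 0.83 × 0.95 × 0.53 × 0.61 = 0.25492205

0.25492205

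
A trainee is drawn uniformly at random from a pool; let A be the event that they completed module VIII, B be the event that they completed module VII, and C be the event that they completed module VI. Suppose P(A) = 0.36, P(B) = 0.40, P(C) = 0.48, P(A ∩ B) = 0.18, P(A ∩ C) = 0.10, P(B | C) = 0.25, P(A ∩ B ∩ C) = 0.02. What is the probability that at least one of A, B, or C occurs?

0.86

P(B ∩ C) = P(C)·P(B|C) = 0.48 × 0.25 = 0.12
P(A ∪ B ∪ C) = 0.36 + 0.40 + 0.48 − 0.18 − 0.10 − 0.12 + 0.02 = 0.86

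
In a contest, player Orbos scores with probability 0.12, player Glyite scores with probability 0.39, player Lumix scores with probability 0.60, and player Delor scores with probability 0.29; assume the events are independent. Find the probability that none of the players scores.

Independence gives P(none) = ∏(1 − pᵢ).
P(none) = (1 − 0.12) × (1 − 0.39) × (1 − 0.60) × (1 − 0.29) = 0.88 × 0.61 × 0.40 × 0.71 = 0.1524512

0.1524512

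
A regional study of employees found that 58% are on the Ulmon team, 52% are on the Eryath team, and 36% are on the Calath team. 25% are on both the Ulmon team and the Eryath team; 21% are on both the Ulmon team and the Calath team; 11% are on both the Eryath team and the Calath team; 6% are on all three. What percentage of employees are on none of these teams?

5%

P(at least one) = 58 + 52 + 36 − 25 − 21 − 11 + 6 = 95%
P(none) = 100% − 95% = 5%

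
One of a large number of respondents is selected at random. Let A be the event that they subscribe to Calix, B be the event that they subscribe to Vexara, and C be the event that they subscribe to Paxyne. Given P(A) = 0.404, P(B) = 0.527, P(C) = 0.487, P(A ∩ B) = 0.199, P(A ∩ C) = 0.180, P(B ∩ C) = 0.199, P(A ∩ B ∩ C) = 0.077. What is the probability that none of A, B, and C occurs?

P(A ∪ B ∪ C) = 0.404 + 0.527 + 0.487 − 0.199 − 0.180 − 0.199 + 0.077 = 0.917
P(none) = 1 − 0.917 = 0.083

0.083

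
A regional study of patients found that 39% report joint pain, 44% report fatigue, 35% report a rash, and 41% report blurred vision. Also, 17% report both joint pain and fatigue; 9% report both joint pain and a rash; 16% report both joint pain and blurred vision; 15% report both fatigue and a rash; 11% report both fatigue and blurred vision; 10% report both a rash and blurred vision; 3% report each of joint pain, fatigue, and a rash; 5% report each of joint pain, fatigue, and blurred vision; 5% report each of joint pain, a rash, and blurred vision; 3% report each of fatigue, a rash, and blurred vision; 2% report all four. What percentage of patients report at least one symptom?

Apply inclusion-exclusion:
P(≥1) = 39 + 44 + 35 + 41 − 17 − 9 − 16 − 15 − 11 − 10 + 3 + 5 + 5 + 3 − 2 = 95%

95%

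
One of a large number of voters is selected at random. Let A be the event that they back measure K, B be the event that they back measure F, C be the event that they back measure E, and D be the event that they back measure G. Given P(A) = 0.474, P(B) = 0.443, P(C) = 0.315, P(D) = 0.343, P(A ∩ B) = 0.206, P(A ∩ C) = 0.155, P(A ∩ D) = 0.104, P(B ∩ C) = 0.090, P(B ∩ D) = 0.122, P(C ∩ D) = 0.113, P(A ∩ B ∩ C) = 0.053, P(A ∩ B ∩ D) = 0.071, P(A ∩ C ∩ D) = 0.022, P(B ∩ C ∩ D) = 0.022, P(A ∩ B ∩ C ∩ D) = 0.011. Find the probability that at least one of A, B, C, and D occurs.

P(A ∪ B ∪ C ∪ D) = 0.474 + 0.443 + 0.315 + 0.343 − 0.206 − 0.155 − 0.104 − 0.090 − 0.122 − 0.113 + 0.053 + 0.071 + 0.022 + 0.022 − 0.011 = 0.942

0.942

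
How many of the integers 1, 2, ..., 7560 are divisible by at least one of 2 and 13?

4071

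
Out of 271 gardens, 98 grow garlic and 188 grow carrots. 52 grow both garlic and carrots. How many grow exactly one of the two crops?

182

|exactly one| = 98 + 188 − 2·52 = 182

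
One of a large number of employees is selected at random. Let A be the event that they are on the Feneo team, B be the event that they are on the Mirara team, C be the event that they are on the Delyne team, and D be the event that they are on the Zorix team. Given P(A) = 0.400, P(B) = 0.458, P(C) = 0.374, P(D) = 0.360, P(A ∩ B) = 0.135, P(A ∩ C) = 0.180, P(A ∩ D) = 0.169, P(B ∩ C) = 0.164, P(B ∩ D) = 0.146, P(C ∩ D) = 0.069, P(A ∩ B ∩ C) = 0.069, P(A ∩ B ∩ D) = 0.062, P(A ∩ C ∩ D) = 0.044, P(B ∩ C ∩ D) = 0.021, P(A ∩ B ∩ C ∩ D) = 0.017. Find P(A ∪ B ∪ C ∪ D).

0.908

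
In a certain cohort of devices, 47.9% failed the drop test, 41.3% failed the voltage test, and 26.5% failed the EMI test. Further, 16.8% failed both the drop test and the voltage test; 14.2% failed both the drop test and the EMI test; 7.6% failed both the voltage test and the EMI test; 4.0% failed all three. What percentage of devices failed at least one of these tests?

81.1%

P(≥1) = 47.9 + 41.3 + 26.5 − 16.8 − 14.2 − 7.6 + 4.0 = 81.1%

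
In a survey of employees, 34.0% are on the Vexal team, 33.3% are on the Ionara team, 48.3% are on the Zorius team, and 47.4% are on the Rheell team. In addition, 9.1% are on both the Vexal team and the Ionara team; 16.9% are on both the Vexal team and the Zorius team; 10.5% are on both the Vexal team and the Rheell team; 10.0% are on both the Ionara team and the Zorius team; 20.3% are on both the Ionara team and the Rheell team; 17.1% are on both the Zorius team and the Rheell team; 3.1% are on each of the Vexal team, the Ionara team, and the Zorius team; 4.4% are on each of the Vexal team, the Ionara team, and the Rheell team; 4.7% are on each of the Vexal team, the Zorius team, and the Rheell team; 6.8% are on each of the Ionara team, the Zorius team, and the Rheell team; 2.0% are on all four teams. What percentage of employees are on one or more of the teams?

By inclusion-exclusion,
P(union) = 34.0 + 33.3 + 48.3 + 47.4 − 9.1 − 16.9 − 10.5 − 10.0 − 20.3 − 17.1 + 3.1 + 4.4 + 4.7 + 6.8 − 2.0 = 96.1%

96.1%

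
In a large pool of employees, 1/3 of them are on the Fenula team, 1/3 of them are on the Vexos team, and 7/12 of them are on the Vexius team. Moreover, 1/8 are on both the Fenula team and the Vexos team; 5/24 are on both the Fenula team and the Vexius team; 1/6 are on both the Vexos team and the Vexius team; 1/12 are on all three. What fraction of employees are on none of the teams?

P(≥1) = 1/3 + 1/3 + 7/12 − 1/8 − 5/24 − 1/6 + 1/12 = 5/6
P(none) = 1 − 5/6 = 1/6

1/6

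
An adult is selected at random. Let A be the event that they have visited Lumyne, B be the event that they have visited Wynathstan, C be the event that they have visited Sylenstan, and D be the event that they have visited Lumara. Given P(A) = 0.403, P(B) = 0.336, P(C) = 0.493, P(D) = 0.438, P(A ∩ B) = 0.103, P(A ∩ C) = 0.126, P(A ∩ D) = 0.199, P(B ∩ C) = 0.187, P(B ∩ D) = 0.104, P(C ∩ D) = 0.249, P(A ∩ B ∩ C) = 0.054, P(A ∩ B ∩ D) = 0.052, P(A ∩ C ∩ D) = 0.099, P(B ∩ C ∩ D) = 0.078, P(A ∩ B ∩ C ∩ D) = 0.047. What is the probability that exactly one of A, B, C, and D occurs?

0.395

Using the inclusion–exclusion count for exactly one event:
P(exactly one) = 0.403 + 0.336 + 0.493 + 0.438 − 2·0.103 − 2·0.126 − 2·0.199 − 2·0.187 − 2·0.104 − 2·0.249 + 3·0.054 + 3·0.052 + 3·0.099 + 3·0.078 − 4·0.047 = 0.395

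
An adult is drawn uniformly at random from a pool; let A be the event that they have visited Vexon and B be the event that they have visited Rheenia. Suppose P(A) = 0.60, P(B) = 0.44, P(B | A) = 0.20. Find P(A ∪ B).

0.92

P(A ∩ B) = P(A)·P(B|A) = 0.60 × 0.20 = 0.12
Inclusion–exclusion gives
P(A ∪ B) = 0.60 + 0.44 − 0.12 = 0.92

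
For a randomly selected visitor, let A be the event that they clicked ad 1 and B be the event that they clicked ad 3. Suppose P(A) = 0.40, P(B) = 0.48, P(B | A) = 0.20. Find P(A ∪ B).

P(A ∩ B) = P(A)·P(B|A) = 0.40 × 0.20 = 0.08
By inclusion-exclusion,
P(A ∪ B) = 0.40 + 0.48 − 0.08 = 0.80

0.80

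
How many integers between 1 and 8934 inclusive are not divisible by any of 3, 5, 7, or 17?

By inclusion–exclusion:
⌊8934/3⌋ + ⌊8934/5⌋ + ⌊8934/7⌋ + ⌊8934/17⌋ − ⌊8934/15⌋ − ⌊8934/21⌋ − ⌊8934/51⌋ − ⌊8934/35⌋ − ⌊8934/85⌋ − ⌊8934/119⌋ + ⌊8934/105⌋ + ⌊8934/255⌋ + ⌊8934/357⌋ + ⌊8934/595⌋ − ⌊8934/1785⌋ = 2978 + 1786 + 1276 + 525 − 595 − 425 − 175 − 255 − 105 − 75 + 85 + 35 + 25 + 15 − 5 = 5090
8934 − 5090 = 3844

3844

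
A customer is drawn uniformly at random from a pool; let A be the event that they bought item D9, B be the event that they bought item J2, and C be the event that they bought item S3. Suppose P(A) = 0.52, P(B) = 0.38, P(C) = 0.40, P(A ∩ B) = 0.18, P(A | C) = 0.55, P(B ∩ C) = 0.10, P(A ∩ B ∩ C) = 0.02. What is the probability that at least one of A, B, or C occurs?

P(A ∩ C) = P(C)·P(A|C) = 0.40 × 0.55 = 0.22
Inclusion–exclusion gives
P(A ∪ B ∪ C) = 0.52 + 0.38 + 0.40 − 0.18 − 0.22 − 0.10 + 0.02 = 0.82

0.82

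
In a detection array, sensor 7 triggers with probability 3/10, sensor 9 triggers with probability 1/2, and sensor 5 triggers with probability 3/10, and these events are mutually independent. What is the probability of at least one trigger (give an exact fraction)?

151/200

Since the events are independent, P(none) is the product of the individual non-occurrence probabilities.
P(none) = (1 − 3/10) × (1 − 1/2) × (1 − 3/10) = 7/10 × 1/2 × 7/10 = 49/200
P(at least one) = 1 − 49/200 = 151/200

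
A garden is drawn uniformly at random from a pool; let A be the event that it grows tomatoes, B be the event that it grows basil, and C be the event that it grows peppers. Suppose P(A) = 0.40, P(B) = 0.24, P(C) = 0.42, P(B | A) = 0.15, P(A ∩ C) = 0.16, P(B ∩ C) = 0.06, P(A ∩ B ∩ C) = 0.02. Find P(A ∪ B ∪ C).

P(A ∩ B) = P(A)·P(B|A) = 0.40 × 0.15 = 0.06
Using inclusion–exclusion:
P(A ∪ B ∪ C) = 0.40 + 0.24 + 0.42 − 0.06 − 0.16 − 0.06 + 0.02 = 0.80

0.80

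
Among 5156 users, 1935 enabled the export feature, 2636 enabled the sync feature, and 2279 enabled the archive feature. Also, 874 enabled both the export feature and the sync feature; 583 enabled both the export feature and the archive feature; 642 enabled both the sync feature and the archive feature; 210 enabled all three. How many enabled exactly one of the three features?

By inclusion–exclusion (exactly-one form):
|exactly one| = 1935 + 2636 + 2279 − 2·874 − 2·583 − 2·642 + 3·210 = 3282

3282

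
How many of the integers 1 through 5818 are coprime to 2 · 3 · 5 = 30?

By inclusion–exclusion:
floor(5818/2) + floor(5818/3) + floor(5818/5) − floor(5818/6) − floor(5818/10) − floor(5818/15) + floor(5818/30) = 2909 + 1939 + 1163 − 969 − 581 − 387 + 193 = 4267
5818 − 4267 = 1551

1551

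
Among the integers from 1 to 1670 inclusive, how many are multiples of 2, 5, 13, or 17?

By inclusion–exclusion:
835 + 334 + 128 + 98 − 167 − 64 − 49 − 25 − 19 − 7 + 12 + 9 + 3 + 1 − 0 = 1089

1089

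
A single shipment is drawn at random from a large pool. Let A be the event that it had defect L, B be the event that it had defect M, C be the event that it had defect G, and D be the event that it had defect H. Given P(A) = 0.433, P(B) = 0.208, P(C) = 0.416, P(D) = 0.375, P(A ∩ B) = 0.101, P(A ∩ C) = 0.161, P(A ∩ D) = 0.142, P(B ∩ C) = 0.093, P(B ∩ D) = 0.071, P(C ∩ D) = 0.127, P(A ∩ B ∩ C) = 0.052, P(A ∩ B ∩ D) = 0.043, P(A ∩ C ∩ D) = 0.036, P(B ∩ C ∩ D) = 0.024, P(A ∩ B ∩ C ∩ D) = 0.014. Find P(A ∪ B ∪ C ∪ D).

By inclusion–exclusion:
P(A ∪ B ∪ C ∪ D) = 0.433 + 0.208 + 0.416 + 0.375 − 0.101 − 0.161 − 0.142 − 0.093 − 0.071 − 0.127 + 0.052 + 0.043 + 0.036 + 0.024 − 0.014 = 0.878

0.878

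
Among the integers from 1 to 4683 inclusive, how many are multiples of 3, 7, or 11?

2251

⌊4683/3⌋ + ⌊4683/7⌋ + ⌊4683/11⌋ − ⌊4683/21⌋ − ⌊4683/33⌋ − ⌊4683/77⌋ + ⌊4683/231⌋ = 1561 + 669 + 425 − 223 − 141 − 60 + 20 = 2251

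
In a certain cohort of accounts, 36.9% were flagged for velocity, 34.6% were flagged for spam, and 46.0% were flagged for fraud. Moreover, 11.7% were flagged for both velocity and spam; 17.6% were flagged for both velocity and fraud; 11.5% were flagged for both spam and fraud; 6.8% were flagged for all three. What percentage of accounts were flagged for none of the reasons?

By inclusion–exclusion:
P(≥1) = 36.9 + 34.6 + 46.0 − 11.7 − 17.6 − 11.5 + 6.8 = 83.5%
P(none) = 100% − 83.5% = 16.5%

16.5%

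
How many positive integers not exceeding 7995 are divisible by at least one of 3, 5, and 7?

2665 + 1599 + 1142 − 533 − 380 − 228 + 76 = 4341

4341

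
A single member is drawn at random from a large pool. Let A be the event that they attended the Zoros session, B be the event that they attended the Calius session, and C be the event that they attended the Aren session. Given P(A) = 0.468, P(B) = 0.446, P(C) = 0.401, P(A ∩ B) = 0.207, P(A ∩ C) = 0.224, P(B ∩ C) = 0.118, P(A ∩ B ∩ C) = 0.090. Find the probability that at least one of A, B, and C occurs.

0.856

Apply inclusion-exclusion:
P(A ∪ B ∪ C) = 0.468 + 0.446 + 0.401 − 0.207 − 0.224 − 0.118 + 0.090 = 0.856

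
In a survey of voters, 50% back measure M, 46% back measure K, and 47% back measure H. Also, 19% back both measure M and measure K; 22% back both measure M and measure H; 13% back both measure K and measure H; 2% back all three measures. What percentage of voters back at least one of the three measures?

91%

Inclusion–exclusion gives
P(union) = 50 + 46 + 47 − 19 − 22 − 13 + 2 = 91%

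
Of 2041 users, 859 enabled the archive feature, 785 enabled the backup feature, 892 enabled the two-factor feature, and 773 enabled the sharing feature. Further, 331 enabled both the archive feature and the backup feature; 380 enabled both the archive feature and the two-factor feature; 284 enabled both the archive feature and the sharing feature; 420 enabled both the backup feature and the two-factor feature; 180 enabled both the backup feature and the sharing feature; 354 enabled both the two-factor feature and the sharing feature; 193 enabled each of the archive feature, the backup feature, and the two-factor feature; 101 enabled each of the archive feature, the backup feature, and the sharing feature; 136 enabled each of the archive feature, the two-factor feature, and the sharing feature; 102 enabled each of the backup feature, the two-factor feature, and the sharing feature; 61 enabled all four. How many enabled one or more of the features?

1831

N(≥1) = 859 + 785 + 892 + 773 − 331 − 380 − 284 − 420 − 180 − 354 + 193 + 101 + 136 + 102 − 61 = 1831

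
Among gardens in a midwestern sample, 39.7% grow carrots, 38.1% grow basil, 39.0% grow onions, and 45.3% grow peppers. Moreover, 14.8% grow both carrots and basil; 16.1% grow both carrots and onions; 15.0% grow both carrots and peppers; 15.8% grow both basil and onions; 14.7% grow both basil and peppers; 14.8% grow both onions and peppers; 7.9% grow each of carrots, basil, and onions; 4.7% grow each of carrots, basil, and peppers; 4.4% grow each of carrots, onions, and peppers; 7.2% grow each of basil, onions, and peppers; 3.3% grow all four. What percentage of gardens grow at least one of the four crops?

Apply inclusion-exclusion:
P(≥1) = 39.7 + 38.1 + 39.0 + 45.3 − 14.8 − 16.1 − 15.0 − 15.8 − 14.7 − 14.8 + 7.9 + 4.7 + 4.4 + 7.2 − 3.3 = 91.8%

91.8%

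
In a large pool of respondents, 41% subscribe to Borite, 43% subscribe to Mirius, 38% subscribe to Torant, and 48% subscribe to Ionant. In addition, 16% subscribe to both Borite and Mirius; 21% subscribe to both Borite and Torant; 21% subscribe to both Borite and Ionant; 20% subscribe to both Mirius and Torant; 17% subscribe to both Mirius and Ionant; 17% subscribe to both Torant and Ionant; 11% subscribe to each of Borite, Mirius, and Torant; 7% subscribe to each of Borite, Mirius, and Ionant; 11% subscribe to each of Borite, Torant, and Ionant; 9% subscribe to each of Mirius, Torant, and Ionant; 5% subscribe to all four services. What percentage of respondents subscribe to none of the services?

By inclusion-exclusion,
P(≥1) = 41 + 43 + 38 + 48 − 16 − 21 − 21 − 20 − 17 − 17 + 11 + 7 + 11 + 9 − 5 = 91%
P(none) = 100% − 91% = 9%

9%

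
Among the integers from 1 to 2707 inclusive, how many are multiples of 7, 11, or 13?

386 + 246 + 208 − 35 − 29 − 18 + 2 = 760

760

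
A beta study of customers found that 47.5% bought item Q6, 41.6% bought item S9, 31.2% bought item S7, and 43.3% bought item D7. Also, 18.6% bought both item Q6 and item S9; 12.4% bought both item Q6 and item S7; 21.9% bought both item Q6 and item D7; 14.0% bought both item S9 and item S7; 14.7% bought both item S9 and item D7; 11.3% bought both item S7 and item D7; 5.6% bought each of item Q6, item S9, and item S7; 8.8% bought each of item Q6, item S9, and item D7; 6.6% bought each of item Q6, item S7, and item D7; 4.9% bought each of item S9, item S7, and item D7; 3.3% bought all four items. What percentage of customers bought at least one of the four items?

93.3%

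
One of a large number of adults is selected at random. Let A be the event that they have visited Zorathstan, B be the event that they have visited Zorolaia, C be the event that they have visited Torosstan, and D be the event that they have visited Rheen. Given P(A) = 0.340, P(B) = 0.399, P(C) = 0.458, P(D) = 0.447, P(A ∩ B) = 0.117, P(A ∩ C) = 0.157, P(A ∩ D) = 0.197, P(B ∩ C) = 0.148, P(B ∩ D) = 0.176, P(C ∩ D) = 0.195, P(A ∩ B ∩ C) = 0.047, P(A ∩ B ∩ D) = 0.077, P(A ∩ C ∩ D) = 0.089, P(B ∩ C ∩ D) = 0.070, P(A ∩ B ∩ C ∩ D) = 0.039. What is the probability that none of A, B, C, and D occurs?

0.102

Apply inclusion-exclusion:
P(A ∪ B ∪ C ∪ D) = 0.340 + 0.399 + 0.458 + 0.447 − 0.117 − 0.157 − 0.197 − 0.148 − 0.176 − 0.195 + 0.047 + 0.077 + 0.089 + 0.070 − 0.039 = 0.898
P(none) = 1 − 0.898 = 0.102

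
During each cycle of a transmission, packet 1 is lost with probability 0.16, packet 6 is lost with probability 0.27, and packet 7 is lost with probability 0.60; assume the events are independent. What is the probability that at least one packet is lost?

P(none) = (1 − 0.16) × (1 − 0.27) × (1 − 0.60) = 0.84 × 0.73 × 0.40 = 0.24528
P(at least one) = 1 − 0.24528 = 0.75472

0.75472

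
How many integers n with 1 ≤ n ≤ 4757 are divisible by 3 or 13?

1829

Using inclusion–exclusion:
⌊4757/3⌋ + ⌊4757/13⌋ − ⌊4757/39⌋ = 1585 + 365 − 121 = 1829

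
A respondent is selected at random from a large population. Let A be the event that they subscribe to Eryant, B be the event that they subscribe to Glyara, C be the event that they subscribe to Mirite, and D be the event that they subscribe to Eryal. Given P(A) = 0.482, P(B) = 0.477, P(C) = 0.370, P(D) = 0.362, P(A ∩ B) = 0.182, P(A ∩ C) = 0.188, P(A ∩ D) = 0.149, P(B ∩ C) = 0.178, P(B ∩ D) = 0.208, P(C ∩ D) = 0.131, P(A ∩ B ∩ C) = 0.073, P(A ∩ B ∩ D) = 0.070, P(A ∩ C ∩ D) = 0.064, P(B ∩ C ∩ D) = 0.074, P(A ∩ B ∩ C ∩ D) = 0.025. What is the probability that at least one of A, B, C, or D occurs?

P(A ∪ B ∪ C ∪ D) = 0.482 + 0.477 + 0.370 + 0.362 − 0.182 − 0.188 − 0.149 − 0.178 − 0.208 − 0.131 + 0.073 + 0.070 + 0.064 + 0.074 − 0.025 = 0.911

0.911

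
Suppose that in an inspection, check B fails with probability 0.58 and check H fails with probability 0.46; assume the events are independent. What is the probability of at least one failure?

P(none) = (1 − 0.58) × (1 − 0.46) = 0.42 × 0.54 = 0.2268
P(at least one) = 1 − 0.2268 = 0.7732

0.7732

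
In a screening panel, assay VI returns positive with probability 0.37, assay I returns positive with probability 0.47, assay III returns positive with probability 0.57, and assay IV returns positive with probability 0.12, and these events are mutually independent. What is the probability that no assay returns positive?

P(none) = (1 − 0.37) × (1 − 0.47) × (1 − 0.57) × (1 − 0.12) = 0.63 × 0.53 × 0.43 × 0.88 = 0.12634776

0.12634776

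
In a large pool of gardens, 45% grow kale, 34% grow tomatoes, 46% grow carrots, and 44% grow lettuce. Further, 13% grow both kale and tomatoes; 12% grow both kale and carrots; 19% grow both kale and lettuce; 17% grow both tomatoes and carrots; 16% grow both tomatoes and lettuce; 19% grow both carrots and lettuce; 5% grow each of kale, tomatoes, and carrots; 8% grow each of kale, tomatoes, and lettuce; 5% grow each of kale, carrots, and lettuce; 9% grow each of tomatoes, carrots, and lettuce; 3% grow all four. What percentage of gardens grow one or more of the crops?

97%

Using inclusion–exclusion:
P(union) = 45 + 34 + 46 + 44 − 13 − 12 − 19 − 17 − 16 − 19 + 5 + 8 + 5 + 9 − 3 = 97%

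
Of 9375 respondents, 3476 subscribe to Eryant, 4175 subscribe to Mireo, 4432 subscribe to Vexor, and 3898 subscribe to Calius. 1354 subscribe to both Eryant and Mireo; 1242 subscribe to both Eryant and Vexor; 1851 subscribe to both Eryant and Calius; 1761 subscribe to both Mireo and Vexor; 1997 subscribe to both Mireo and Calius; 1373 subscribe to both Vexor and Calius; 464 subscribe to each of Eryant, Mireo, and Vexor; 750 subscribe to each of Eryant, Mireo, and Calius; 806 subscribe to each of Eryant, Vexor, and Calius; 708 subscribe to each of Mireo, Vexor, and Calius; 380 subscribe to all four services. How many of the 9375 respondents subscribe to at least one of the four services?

8751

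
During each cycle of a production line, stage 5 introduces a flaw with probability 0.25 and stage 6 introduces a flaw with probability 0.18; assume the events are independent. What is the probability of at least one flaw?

0.385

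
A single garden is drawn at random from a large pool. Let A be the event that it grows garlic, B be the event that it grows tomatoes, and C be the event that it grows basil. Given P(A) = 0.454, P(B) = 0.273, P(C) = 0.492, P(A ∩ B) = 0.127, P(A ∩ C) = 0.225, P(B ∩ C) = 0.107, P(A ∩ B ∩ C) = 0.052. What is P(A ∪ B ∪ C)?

0.812

Inclusion–exclusion gives
P(A ∪ B ∪ C) = 0.454 + 0.273 + 0.492 − 0.127 − 0.225 − 0.107 + 0.052 = 0.812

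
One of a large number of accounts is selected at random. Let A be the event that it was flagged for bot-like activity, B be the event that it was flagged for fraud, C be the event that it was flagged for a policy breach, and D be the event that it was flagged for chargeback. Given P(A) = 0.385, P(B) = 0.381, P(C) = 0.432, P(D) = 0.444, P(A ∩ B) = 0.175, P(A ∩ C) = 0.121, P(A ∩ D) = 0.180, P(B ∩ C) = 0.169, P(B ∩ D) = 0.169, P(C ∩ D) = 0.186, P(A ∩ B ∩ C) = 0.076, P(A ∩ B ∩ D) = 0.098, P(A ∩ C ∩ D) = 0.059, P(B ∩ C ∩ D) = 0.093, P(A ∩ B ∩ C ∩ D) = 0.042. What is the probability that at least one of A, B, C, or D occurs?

Inclusion–exclusion gives
P(A ∪ B ∪ C ∪ D) = 0.385 + 0.381 + 0.432 + 0.444 − 0.175 − 0.121 − 0.180 − 0.169 − 0.169 − 0.186 + 0.076 + 0.098 + 0.059 + 0.093 − 0.042 = 0.926

0.926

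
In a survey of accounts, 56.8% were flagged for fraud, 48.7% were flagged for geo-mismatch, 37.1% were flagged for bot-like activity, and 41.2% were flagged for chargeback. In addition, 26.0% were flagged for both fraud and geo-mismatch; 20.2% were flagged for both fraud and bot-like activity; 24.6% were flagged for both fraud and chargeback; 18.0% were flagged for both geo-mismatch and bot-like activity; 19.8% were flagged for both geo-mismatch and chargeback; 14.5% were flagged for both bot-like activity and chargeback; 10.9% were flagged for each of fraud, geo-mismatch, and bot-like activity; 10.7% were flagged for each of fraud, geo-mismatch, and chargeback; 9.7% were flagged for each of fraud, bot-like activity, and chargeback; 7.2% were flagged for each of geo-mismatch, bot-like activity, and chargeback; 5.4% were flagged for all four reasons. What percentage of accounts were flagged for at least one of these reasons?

93.8%

Using inclusion–exclusion:
P(at least one) = 56.8 + 48.7 + 37.1 + 41.2 − 26.0 − 20.2 − 24.6 − 18.0 − 19.8 − 14.5 + 10.9 + 10.7 + 9.7 + 7.2 − 5.4 = 93.8%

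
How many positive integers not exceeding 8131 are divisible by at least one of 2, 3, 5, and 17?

By inclusion–exclusion:
4065 + 2710 + 1626 + 478 − 1355 − 813 − 239 − 542 − 159 − 95 + 271 + 79 + 47 + 31 − 15 = 6089

6089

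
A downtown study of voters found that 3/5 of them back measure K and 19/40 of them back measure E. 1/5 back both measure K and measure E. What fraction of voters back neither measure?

Apply inclusion-exclusion:
P(at least one) = 3/5 + 19/40 − 1/5 = 7/8
P(none) = 1 − 7/8 = 1/8

1/8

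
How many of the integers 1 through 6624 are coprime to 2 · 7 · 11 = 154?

By inclusion–exclusion:
3312 + 946 + 602 − 473 − 301 − 86 + 43 = 4043
6624 − 4043 = 2581

2581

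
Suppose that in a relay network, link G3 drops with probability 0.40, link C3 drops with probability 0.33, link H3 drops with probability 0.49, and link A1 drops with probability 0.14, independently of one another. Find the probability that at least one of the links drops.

Independence gives P(none) = ∏(1 − pᵢ).
P(none) = (1 − 0.40) × (1 − 0.33) × (1 − 0.49) × (1 − 0.14) = 0.60 × 0.67 × 0.51 × 0.86 = 0.1763172
P(at least one) = 1 − 0.1763172 = 0.8236828

0.8236828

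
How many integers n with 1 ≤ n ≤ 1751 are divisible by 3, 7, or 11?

841

583 + 250 + 159 − 83 − 53 − 22 + 7 = 841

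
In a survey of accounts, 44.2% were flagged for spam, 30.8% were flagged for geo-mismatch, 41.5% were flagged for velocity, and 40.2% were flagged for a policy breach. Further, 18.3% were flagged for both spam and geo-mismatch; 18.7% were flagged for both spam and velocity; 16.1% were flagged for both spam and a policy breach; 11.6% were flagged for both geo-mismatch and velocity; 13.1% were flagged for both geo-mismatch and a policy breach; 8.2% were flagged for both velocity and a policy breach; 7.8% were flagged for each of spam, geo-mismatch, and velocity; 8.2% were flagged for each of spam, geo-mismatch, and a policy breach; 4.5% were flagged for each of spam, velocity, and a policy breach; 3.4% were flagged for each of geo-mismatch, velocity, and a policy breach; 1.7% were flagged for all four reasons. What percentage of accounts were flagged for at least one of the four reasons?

92.9%

Apply inclusion-exclusion:
P(≥1) = 44.2 + 30.8 + 41.5 + 40.2 − 18.3 − 18.7 − 16.1 − 11.6 − 13.1 − 8.2 + 7.8 + 8.2 + 4.5 + 3.4 − 1.7 = 92.9%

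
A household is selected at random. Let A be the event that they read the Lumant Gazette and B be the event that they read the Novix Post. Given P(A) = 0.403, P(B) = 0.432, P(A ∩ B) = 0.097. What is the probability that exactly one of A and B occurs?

P(exactly one) = 0.403 + 0.432 − 2·0.097 = 0.641

0.641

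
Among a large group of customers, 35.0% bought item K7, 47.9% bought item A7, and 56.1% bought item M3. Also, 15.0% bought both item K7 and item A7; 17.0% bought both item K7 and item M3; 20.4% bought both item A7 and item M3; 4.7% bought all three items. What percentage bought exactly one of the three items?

48.3%

By inclusion–exclusion (exactly-one form):
P(exactly one) = 35.0 + 47.9 + 56.1 − 2·15.0 − 2·17.0 − 2·20.4 + 3·4.7 = 48.3%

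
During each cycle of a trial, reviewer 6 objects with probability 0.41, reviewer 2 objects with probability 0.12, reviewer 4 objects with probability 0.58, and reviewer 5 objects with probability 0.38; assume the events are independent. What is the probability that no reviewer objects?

0.13519968

P(none) = (1 − 0.41) × (1 − 0.12) × (1 − 0.58) × (1 − 0.38) = 0.59 × 0.88 × 0.42 × 0.62 = 0.13519968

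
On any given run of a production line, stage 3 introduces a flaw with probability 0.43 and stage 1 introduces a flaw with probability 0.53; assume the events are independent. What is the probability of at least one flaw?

0.7321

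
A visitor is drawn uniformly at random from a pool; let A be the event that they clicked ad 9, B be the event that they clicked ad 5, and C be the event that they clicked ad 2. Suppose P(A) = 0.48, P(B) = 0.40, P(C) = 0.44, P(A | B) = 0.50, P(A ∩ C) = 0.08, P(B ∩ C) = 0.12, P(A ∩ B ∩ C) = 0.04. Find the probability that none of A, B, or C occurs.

0.04

P(A ∩ B) = P(B)·P(A|B) = 0.40 × 0.50 = 0.20
Using inclusion–exclusion:
P(A ∪ B ∪ C) = 0.48 + 0.40 + 0.44 − 0.20 − 0.08 − 0.12 + 0.04 = 0.96
P(none) = 1 − 0.96 = 0.04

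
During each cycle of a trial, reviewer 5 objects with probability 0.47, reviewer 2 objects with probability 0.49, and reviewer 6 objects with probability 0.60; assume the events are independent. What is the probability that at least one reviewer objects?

Since the events are independent, P(none) is the product of the individual non-occurrence probabilities.
P(none) = (1 − 0.47) × (1 − 0.49) × (1 − 0.60) = 0.53 × 0.51 × 0.40 = 0.10812
P(at least one) = 1 − 0.10812 = 0.89188

0.89188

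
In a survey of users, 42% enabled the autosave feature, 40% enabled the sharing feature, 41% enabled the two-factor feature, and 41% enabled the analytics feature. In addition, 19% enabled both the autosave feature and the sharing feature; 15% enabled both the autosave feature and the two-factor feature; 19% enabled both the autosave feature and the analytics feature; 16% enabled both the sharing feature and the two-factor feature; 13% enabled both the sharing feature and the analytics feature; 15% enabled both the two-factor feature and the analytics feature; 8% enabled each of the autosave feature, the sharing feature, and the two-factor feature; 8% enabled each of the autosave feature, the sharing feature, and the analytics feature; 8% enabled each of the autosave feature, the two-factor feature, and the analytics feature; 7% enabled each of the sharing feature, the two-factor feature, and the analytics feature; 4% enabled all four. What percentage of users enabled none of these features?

Using inclusion–exclusion:
P(≥1) = 42 + 40 + 41 + 41 − 19 − 15 − 19 − 16 − 13 − 15 + 8 + 8 + 8 + 7 − 4 = 94%
P(none) = 100% − 94% = 6%

6%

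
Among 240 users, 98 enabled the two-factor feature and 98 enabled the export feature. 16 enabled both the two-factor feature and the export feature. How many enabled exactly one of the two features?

164

|exactly one| = 98 + 98 − 2·16 = 164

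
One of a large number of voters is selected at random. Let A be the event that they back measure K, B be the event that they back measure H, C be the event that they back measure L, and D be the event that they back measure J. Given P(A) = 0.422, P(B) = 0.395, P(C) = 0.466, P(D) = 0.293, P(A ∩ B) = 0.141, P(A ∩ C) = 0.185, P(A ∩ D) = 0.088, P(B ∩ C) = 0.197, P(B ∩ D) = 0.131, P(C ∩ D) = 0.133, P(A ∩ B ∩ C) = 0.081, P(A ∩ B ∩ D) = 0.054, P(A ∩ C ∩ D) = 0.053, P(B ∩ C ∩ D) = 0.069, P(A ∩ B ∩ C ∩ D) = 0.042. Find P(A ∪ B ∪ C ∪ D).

0.916

P(A ∪ B ∪ C ∪ D) = 0.422 + 0.395 + 0.466 + 0.293 − 0.141 − 0.185 − 0.088 − 0.197 − 0.131 − 0.133 + 0.081 + 0.054 + 0.053 + 0.069 − 0.042 = 0.916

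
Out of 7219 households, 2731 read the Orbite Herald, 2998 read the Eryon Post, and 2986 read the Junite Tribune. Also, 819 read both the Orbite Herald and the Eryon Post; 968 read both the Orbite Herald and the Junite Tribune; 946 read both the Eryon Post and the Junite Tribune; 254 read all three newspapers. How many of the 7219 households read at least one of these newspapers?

6236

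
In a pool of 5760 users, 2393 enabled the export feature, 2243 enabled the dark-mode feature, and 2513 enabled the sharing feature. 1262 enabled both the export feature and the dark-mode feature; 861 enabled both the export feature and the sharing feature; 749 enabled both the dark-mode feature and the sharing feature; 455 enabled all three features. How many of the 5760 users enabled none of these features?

|union| = 2393 + 2243 + 2513 − 1262 − 861 − 749 + 455 = 4732
None: 5760 − 4732 = 1028

1028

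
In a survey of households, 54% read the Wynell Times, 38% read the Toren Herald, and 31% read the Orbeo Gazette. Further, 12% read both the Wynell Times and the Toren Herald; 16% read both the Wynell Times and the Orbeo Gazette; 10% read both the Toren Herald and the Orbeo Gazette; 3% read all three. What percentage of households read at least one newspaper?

88%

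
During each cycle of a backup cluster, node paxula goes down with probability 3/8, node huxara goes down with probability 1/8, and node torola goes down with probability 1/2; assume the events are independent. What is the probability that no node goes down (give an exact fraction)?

35/128

P(none) = (1 − 3/8) × (1 − 1/8) × (1 − 1/2) = 5/8 × 7/8 × 1/2 = 35/128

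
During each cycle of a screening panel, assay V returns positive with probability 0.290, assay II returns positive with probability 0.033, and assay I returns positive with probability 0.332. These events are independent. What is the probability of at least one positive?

P(none) = (1 − 0.290) × (1 − 0.033) × (1 − 0.332) = 0.710 × 0.967 × 0.668 = 0.45862876
P(at least one) = 1 − 0.45862876 = 0.54137124

0.54137124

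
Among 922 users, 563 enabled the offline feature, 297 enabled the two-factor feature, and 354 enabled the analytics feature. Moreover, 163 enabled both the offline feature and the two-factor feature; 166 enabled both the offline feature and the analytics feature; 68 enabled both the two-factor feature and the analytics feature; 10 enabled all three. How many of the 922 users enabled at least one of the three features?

By inclusion–exclusion:
|union| = 563 + 297 + 354 − 163 − 166 − 68 + 10 = 827

827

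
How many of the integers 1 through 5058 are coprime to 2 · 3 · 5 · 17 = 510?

Apply inclusion-exclusion:
floor(5058/2) + floor(5058/3) + floor(5058/5) + floor(5058/17) − floor(5058/6) − floor(5058/10) − floor(5058/34) − floor(5058/15) − floor(5058/51) − floor(5058/85) + floor(5058/30) + floor(5058/102) + floor(5058/170) + floor(5058/255) − floor(5058/510) = 2529 + 1686 + 1011 + 297 − 843 − 505 − 148 − 337 − 99 − 59 + 168 + 49 + 29 + 19 − 9 = 3788
5058 − 3788 = 1270

1270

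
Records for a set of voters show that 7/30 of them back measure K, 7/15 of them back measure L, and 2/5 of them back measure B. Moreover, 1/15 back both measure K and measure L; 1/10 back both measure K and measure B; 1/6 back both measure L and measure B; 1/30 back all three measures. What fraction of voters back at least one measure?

4/5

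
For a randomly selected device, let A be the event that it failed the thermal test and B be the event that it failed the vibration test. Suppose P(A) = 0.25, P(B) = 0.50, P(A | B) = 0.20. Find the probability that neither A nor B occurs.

P(A ∩ B) = P(B)·P(A|B) = 0.50 × 0.20 = 0.10
P(A ∪ B) = 0.25 + 0.50 − 0.10 = 0.65
P(none) = 1 − 0.65 = 0.35

0.35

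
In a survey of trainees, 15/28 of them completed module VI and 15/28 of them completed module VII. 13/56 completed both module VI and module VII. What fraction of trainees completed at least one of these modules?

47/56

P(≥1) = 15/28 + 15/28 − 13/56 = 47/56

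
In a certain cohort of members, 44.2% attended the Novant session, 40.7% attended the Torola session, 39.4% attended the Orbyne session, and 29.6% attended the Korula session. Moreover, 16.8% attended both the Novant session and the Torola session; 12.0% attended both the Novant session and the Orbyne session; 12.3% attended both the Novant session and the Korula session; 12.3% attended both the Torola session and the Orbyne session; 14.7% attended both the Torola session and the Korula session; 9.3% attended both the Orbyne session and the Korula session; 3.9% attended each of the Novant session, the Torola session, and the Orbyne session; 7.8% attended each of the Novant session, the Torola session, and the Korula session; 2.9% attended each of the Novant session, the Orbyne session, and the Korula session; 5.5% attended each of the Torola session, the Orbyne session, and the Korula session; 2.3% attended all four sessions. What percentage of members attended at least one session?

94.3%

Apply inclusion-exclusion:
P(at least one) = 44.2 + 40.7 + 39.4 + 29.6 − 16.8 − 12.0 − 12.3 − 12.3 − 14.7 − 9.3 + 3.9 + 7.8 + 2.9 + 5.5 − 2.3 = 94.3%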